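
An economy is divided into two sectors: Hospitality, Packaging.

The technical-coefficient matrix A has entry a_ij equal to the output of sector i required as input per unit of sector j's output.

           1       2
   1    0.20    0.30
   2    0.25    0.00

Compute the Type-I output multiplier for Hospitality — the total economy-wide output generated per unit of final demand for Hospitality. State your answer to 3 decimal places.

m_1 = 1.724

I − A =
  [   0.80    -0.30]
  [  -0.25     1.00]
det(I−A) = (0.80)(1.00) − (-0.30)(-0.25) = 0.7250
adj(I−A) = [[1.00, 0.30], [0.25, 0.80]]
(I − A)⁻¹ = adj(I−A) / det(I−A) ≈
  [   1.3793     0.4138]
  [   0.3448     1.1034]
The output multiplier for sector j is the column-j sum of the Leontief inverse (I − A)⁻¹ = adj(I−A) / det(I−A).
Column 1 of adj(I−A): (1.00, 0.25); det(I−A) = 0.7250.
m_1 = (1.00 + 0.25) / 0.7250 = 1.25 / 0.7250 ≈ 1.724.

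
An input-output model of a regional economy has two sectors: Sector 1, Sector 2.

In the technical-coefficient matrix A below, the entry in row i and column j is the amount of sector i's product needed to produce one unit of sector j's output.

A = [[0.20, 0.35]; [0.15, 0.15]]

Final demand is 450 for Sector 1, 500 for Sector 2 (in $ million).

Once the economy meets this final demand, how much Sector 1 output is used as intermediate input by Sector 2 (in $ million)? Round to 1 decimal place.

z_12 = 260.8

I − A =
  [   0.80    -0.35]
  [  -0.15     0.85]
det(I−A) = (0.80)(0.85) − (-0.35)(-0.15) = 0.6275
adj(I−A) = [[0.85, 0.35], [0.15, 0.80]]
(I − A)⁻¹ = adj(I−A) / det(I−A) ≈
  [   1.3546     0.5578]
  [   0.2390     1.2749]
First solve x = (I − A)⁻¹ d = adj(I−A)·d / det(I−A); in particular x_2 = (0.15·450 + 0.80·500) / 0.6275 = 467.50 / 0.6275 ≈ 745.020.
Intermediate flow from 1 to 2: z_12 = a_12 · x_2 = 0.35 × 467.50 / 0.6275 = 163.625 / 0.6275 ≈ 260.8.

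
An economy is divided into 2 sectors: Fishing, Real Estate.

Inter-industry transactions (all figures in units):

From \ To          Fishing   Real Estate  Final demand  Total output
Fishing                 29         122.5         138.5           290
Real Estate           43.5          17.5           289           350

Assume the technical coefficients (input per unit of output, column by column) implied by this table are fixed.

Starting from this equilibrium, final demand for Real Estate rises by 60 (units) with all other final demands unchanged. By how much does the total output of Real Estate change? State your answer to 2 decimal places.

Δx_R = 67.29

Technical coefficients a_ij = z_ij / X_j:
  a_FF = 29/290 = 0.10, a_RF = 43.5/290 = 0.15
  a_FR = 122.5/350 = 0.35, a_RR = 17.5/350 = 0.05
I − A =
  [   0.90    -0.35]
  [  -0.15     0.95]
det(I−A) = (0.90)(0.95) − (-0.35)(-0.15) = 0.8025
adj(I−A) = [[0.95, 0.35], [0.15, 0.90]]
(I − A)⁻¹ = adj(I−A) / det(I−A) ≈
  [   1.1838     0.4361]
  [   0.1869     1.1215]
Δx = (I − A)⁻¹ Δd with Δd having +60 in the Real Estate component and 0 elsewhere.
So Δx_R = L_RR · (+60), where L_RR = adj(I−A)_RR / det(I−A) = 0.90 / 0.8025.
Δx_R = 0.90 × (+60) / 0.8025 = 54.00 / 0.8025 ≈ 67.29.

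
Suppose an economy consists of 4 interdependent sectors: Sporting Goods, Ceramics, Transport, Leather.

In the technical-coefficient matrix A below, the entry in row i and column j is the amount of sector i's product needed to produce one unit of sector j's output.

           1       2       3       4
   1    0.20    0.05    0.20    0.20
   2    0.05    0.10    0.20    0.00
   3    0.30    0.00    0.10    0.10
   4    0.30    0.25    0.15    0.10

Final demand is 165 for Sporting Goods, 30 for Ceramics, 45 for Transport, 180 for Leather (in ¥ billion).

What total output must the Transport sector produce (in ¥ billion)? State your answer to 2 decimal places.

x_3 = 213.34

I − A =
  [   0.80    -0.05    -0.20    -0.20]
  [  -0.05     0.90    -0.20     0.00]
  [  -0.30     0.00     0.90    -0.10]
  [  -0.30    -0.25    -0.15     0.90]
Compute the cofactors C_ij = (−1)^(i+j)·(3×3 minor ij) of I−A; the adjugate is their transpose:
adj(I−A) = Cᵀ =
  [ 0.710500   0.089750   0.208000   0.181000]
  [ 0.099750   0.513000   0.142500   0.038000]
  [ 0.271250   0.050000   0.589250   0.125750]
  [ 0.309750   0.180750   0.207125   0.588750]
det(I−A) = Σ_j (I−A)_1j·C_1j = (0.80)(0.710500) + (-0.05)(0.099750) + (-0.20)(0.271250) + (-0.20)(0.309750) = 0.4472125
(I − A)⁻¹ = adj(I−A) / det(I−A) ≈
  [   1.5887     0.2007     0.4651     0.4047]
  [   0.2230     1.1471     0.3186     0.0850]
  [   0.6065     0.1118     1.3176     0.2812]
  [   0.6926     0.4042     0.4631     1.3165]
x = (I − A)⁻¹ d = adj(I−A)·d / det(I−A), with det(I−A) = 0.4472125:
  x_1 = (0.710500·165 + 0.089750·30 + 0.208000·45 + 0.181000·180) / 0.4472125 = 161.865 / 0.4472125 ≈ 361.94
  x_2 = (0.099750·165 + 0.513000·30 + 0.142500·45 + 0.038000·180) / 0.4472125 = 45.10125 / 0.4472125 ≈ 100.85
  x_3 = (0.271250·165 + 0.050000·30 + 0.589250·45 + 0.125750·180) / 0.4472125 = 95.4075 / 0.4472125 ≈ 213.34
  x_4 = (0.309750·165 + 0.180750·30 + 0.207125·45 + 0.588750·180) / 0.4472125 = 171.826875 / 0.4472125 ≈ 384.22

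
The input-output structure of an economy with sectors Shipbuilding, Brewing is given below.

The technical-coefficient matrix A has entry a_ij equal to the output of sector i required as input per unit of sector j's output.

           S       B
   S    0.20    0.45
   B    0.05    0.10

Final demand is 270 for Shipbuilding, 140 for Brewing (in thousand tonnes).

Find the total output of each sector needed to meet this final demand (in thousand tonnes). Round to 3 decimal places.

x_S = 438.710, x_B = 179.928

I − A =
  [   0.80    -0.45]
  [  -0.05     0.90]
det(I−A) = (0.80)(0.90) − (-0.45)(-0.05) = 0.6975
adj(I−A) = [[0.90, 0.45], [0.05, 0.80]]
(I − A)⁻¹ = adj(I−A) / det(I−A) ≈
  [   1.2903     0.6452]
  [   0.0717     1.1470]
x = (I − A)⁻¹ d = adj(I−A)·d / det(I−A), with det(I−A) = 0.6975:
  x_S = (0.90·270 + 0.45·140) / 0.6975 = 306.00 / 0.6975 ≈ 438.710
  x_B = (0.05·270 + 0.80·140) / 0.6975 = 125.50 / 0.6975 ≈ 179.928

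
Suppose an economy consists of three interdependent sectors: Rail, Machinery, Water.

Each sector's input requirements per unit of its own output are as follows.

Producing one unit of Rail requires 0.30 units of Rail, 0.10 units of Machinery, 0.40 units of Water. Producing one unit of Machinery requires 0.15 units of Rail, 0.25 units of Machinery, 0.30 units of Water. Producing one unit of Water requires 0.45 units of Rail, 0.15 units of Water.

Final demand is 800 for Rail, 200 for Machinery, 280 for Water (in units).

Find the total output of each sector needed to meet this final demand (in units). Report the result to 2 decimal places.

I − A =
  [   0.70    -0.15    -0.45]
  [  -0.10     0.75     0.00]
  [  -0.40    -0.30     0.85]
Cofactors of I−A, C_ij = (−1)^(i+j)·(minor ij) (rows/columns in the sector order above):
  C_11 = (0.75)(0.85) − (0.00)(-0.30) = 0.6375
  C_12 = −[(-0.10)(0.85) − (0.00)(-0.40)] = 0.0850
  C_13 = (-0.10)(-0.30) − (0.75)(-0.40) = 0.3300
  C_21 = −[(-0.15)(0.85) − (-0.45)(-0.30)] = 0.2625
  C_22 = (0.70)(0.85) − (-0.45)(-0.40) = 0.4150
  C_23 = −[(0.70)(-0.30) − (-0.15)(-0.40)] = 0.2700
  C_31 = (-0.15)(0.00) − (-0.45)(0.75) = 0.3375
  C_32 = −[(0.70)(0.00) − (-0.45)(-0.10)] = 0.0450
  C_33 = (0.70)(0.75) − (-0.15)(-0.10) = 0.5100
det(I−A) = Σ_j (I−A)_1j·C_1j = (0.70)(0.6375) + (-0.15)(0.0850) + (-0.45)(0.3300) = 0.2850
adj(I−A) = Cᵀ =
  [ 0.6375   0.2625   0.3375]
  [ 0.0850   0.4150   0.0450]
  [ 0.3300   0.2700   0.5100]
(I − A)⁻¹ = adj(I−A) / det(I−A) ≈
  [   2.2368     0.9211     1.1842]
  [   0.2982     1.4561     0.1579]
  [   1.1579     0.9474     1.7895]
x = (I − A)⁻¹ d = adj(I−A)·d / det(I−A), with det(I−A) = 0.2850:
  x_R = (0.6375·800 + 0.2625·200 + 0.3375·280) / 0.2850 = 657.00 / 0.2850 ≈ 2305.26
  x_M = (0.0850·800 + 0.4150·200 + 0.0450·280) / 0.2850 = 163.60 / 0.2850 ≈ 574.04
  x_W = (0.3300·800 + 0.2700·200 + 0.5100·280) / 0.2850 = 460.80 / 0.2850 ≈ 1616.84

x_R = 2305.26, x_M = 574.04, x_W = 1616.84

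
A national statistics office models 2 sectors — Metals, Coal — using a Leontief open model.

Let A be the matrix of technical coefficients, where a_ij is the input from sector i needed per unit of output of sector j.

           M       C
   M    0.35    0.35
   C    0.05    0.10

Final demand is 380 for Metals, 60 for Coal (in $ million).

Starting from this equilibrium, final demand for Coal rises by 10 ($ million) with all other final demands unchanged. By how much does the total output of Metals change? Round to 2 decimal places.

Δx_M = 6.17

I − A =
  [   0.65    -0.35]
  [  -0.05     0.90]
det(I−A) = (0.65)(0.90) − (-0.35)(-0.05) = 0.5675
adj(I−A) = [[0.90, 0.35], [0.05, 0.65]]
(I − A)⁻¹ = adj(I−A) / det(I−A) ≈
  [   1.5859     0.6167]
  [   0.0881     1.1454]
Δx = (I − A)⁻¹ Δd with Δd having +10 in the Coal component and 0 elsewhere.
So Δx_M = L_MC · (+10), where L_MC = adj(I−A)_MC / det(I−A) = 0.35 / 0.5675.
Δx_M = 0.35 × (+10) / 0.5675 = 3.50 / 0.5675 ≈ 6.17.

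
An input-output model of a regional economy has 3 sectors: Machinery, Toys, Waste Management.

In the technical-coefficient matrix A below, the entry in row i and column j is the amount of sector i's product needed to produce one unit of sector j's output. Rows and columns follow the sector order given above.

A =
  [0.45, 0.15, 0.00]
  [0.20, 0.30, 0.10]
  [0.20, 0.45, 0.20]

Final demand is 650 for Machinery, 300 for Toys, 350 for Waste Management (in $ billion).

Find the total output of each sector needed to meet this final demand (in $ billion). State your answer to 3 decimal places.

I − A =
  [   0.55    -0.15     0.00]
  [  -0.20     0.70    -0.10]
  [  -0.20    -0.45     0.80]
Cofactors of I−A, C_ij = (−1)^(i+j)·(minor ij) (rows/columns in the sector order above):
  C_11 = (0.70)(0.80) − (-0.10)(-0.45) = 0.5150
  C_12 = −[(-0.20)(0.80) − (-0.10)(-0.20)] = 0.1800
  C_13 = (-0.20)(-0.45) − (0.70)(-0.20) = 0.2300
  C_21 = −[(-0.15)(0.80) − (0.00)(-0.45)] = 0.1200
  C_22 = (0.55)(0.80) − (0.00)(-0.20) = 0.4400
  C_23 = −[(0.55)(-0.45) − (-0.15)(-0.20)] = 0.2775
  C_31 = (-0.15)(-0.10) − (0.00)(0.70) = 0.0150
  C_32 = −[(0.55)(-0.10) − (0.00)(-0.20)] = 0.0550
  C_33 = (0.55)(0.70) − (-0.15)(-0.20) = 0.3550
det(I−A) = Σ_j (I−A)_1j·C_1j = (0.55)(0.5150) + (-0.15)(0.1800) + (0.00)(0.2300) = 0.25625
adj(I−A) = Cᵀ =
  [ 0.5150   0.1200   0.0150]
  [ 0.1800   0.4400   0.0550]
  [ 0.2300   0.2775   0.3550]
(I − A)⁻¹ = adj(I−A) / det(I−A) ≈
  [   2.0098     0.4683     0.0585]
  [   0.7024     1.7171     0.2146]
  [   0.8976     1.0829     1.3854]
x = (I − A)⁻¹ d = adj(I−A)·d / det(I−A), with det(I−A) = 0.25625:
  x_M = (0.5150·650 + 0.1200·300 + 0.0150·350) / 0.25625 = 376.00 / 0.25625 ≈ 1467.317
  x_T = (0.1800·650 + 0.4400·300 + 0.0550·350) / 0.25625 = 268.25 / 0.25625 ≈ 1046.829
  x_W = (0.2300·650 + 0.2775·300 + 0.3550·350) / 0.25625 = 357.00 / 0.25625 ≈ 1393.171

x_M = 1467.317, x_T = 1046.829, x_W = 1393.171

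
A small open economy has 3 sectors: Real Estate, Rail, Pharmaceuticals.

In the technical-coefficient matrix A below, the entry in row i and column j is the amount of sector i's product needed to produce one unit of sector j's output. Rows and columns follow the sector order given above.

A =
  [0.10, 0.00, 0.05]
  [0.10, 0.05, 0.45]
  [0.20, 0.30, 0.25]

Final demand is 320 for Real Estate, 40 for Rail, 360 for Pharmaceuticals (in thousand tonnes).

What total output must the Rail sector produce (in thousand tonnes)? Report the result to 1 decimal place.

I − A =
  [   0.90     0.00    -0.05]
  [  -0.10     0.95    -0.45]
  [  -0.20    -0.30     0.75]
Cofactors of I−A, C_ij = (−1)^(i+j)·(minor ij) (rows/columns in the sector order above):
  C_11 = (0.95)(0.75) − (-0.45)(-0.30) = 0.5775
  C_12 = −[(-0.10)(0.75) − (-0.45)(-0.20)] = 0.1650
  C_13 = (-0.10)(-0.30) − (0.95)(-0.20) = 0.2200
  C_21 = −[(0.00)(0.75) − (-0.05)(-0.30)] = 0.0150
  C_22 = (0.90)(0.75) − (-0.05)(-0.20) = 0.6650
  C_23 = −[(0.90)(-0.30) − (0.00)(-0.20)] = 0.2700
  C_31 = (0.00)(-0.45) − (-0.05)(0.95) = 0.0475
  C_32 = −[(0.90)(-0.45) − (-0.05)(-0.10)] = 0.4100
  C_33 = (0.90)(0.95) − (0.00)(-0.10) = 0.8550
det(I−A) = Σ_j (I−A)_1j·C_1j = (0.90)(0.5775) + (0.00)(0.1650) + (-0.05)(0.2200) = 0.50875
adj(I−A) = Cᵀ =
  [ 0.5775   0.0150   0.0475]
  [ 0.1650   0.6650   0.4100]
  [ 0.2200   0.2700   0.8550]
(I − A)⁻¹ = adj(I−A) / det(I−A) ≈
  [   1.1351     0.0295     0.0934]
  [   0.3243     1.3071     0.8059]
  [   0.4324     0.5307     1.6806]
x = (I − A)⁻¹ d = adj(I−A)·d / det(I−A), with det(I−A) = 0.50875:
  x_1 = (0.5775·320 + 0.0150·40 + 0.0475·360) / 0.50875 = 202.50 / 0.50875 ≈ 398.0
  x_2 = (0.1650·320 + 0.6650·40 + 0.4100·360) / 0.50875 = 227.00 / 0.50875 ≈ 446.2
  x_3 = (0.2200·320 + 0.2700·40 + 0.8550·360) / 0.50875 = 389.00 / 0.50875 ≈ 764.6

x_2 = 446.2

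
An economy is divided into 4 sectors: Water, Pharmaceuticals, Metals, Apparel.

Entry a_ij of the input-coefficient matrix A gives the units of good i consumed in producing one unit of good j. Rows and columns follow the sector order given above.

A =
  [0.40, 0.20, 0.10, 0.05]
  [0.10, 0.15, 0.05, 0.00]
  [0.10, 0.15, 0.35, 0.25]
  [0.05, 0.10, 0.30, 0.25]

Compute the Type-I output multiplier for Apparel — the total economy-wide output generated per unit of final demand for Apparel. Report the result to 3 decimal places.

m_4 = 2.674

I − A =
  [   0.60    -0.20    -0.10    -0.05]
  [  -0.10     0.85    -0.05     0.00]
  [  -0.10    -0.15     0.65    -0.25]
  [  -0.05    -0.10    -0.30     0.75]
Compute the cofactors C_ij = (−1)^(i+j)·(3×3 minor ij) of I−A; the adjugate is their transpose:
adj(I−A) = Cᵀ =
  [ 0.343750   0.101750   0.084250   0.051000]
  [ 0.045625   0.235625   0.031375   0.013500]
  [ 0.088125   0.100125   0.364875   0.127500]
  [ 0.064250   0.078250   0.155750   0.303000]
det(I−A) = Σ_j (I−A)_1j·C_1j = (0.60)(0.343750) + (-0.20)(0.045625) + (-0.10)(0.088125) + (-0.05)(0.064250) = 0.1851
(I − A)⁻¹ = adj(I−A) / det(I−A) ≈
  [   1.8571     0.5497     0.4552     0.2755]
  [   0.2465     1.2730     0.1695     0.0729]
  [   0.4761     0.5409     1.9712     0.6888]
  [   0.3471     0.4227     0.8414     1.6370]
The output multiplier for sector j is the column-j sum of the Leontief inverse (I − A)⁻¹ = adj(I−A) / det(I−A).
Column 4 of adj(I−A): (0.051000, 0.013500, 0.127500, 0.303000); det(I−A) = 0.1851.
m_4 = (0.051000 + 0.013500 + 0.127500 + 0.303000) / 0.1851 = 0.495 / 0.1851 ≈ 2.674.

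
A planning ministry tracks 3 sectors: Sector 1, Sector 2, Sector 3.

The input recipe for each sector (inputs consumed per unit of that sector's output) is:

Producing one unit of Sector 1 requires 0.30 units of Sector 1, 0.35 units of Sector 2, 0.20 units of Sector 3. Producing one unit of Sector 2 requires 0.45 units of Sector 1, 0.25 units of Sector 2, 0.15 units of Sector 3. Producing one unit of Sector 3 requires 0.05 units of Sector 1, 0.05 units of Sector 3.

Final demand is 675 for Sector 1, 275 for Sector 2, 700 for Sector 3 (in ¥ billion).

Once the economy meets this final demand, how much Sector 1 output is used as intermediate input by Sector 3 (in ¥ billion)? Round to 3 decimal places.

z_13 = 66.012

I − A =
  [   0.70    -0.45    -0.05]
  [  -0.35     0.75     0.00]
  [  -0.20    -0.15     0.95]
Cofactors of I−A, C_ij = (−1)^(i+j)·(minor ij) (rows/columns in the sector order above):
  C_11 = (0.75)(0.95) − (0.00)(-0.15) = 0.7125
  C_12 = −[(-0.35)(0.95) − (0.00)(-0.20)] = 0.3325
  C_13 = (-0.35)(-0.15) − (0.75)(-0.20) = 0.2025
  C_21 = −[(-0.45)(0.95) − (-0.05)(-0.15)] = 0.4350
  C_22 = (0.70)(0.95) − (-0.05)(-0.20) = 0.6550
  C_23 = −[(0.70)(-0.15) − (-0.45)(-0.20)] = 0.1950
  C_31 = (-0.45)(0.00) − (-0.05)(0.75) = 0.0375
  C_32 = −[(0.70)(0.00) − (-0.05)(-0.35)] = 0.0175
  C_33 = (0.70)(0.75) − (-0.45)(-0.35) = 0.3675
det(I−A) = Σ_j (I−A)_1j·C_1j = (0.70)(0.7125) + (-0.45)(0.3325) + (-0.05)(0.2025) = 0.3390
adj(I−A) = Cᵀ =
  [ 0.7125   0.4350   0.0375]
  [ 0.3325   0.6550   0.0175]
  [ 0.2025   0.1950   0.3675]
(I − A)⁻¹ = adj(I−A) / det(I−A) ≈
  [   2.1018     1.2832     0.1106]
  [   0.9808     1.9322     0.0516]
  [   0.5973     0.5752     1.0841]
First solve x = (I − A)⁻¹ d = adj(I−A)·d / det(I−A); in particular x_3 = (0.2025·675 + 0.1950·275 + 0.3675·700) / 0.3390 = 447.5625 / 0.3390 ≈ 1320.24336.
Intermediate flow from 1 to 3: z_13 = a_13 · x_3 = 0.05 × 447.5625 / 0.3390 = 22.378125 / 0.3390 ≈ 66.012.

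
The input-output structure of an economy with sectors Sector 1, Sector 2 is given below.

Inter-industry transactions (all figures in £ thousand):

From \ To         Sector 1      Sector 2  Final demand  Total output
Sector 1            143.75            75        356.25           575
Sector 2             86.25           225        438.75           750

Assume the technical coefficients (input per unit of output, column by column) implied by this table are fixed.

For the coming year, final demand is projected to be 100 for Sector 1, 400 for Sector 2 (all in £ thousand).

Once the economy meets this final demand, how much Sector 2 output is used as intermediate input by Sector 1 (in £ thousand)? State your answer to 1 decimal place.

Technical coefficients a_ij = z_ij / X_j:
  a_11 = 143.75/575 = 0.25, a_21 = 86.25/575 = 0.15
  a_12 = 75/750 = 0.10, a_22 = 225/750 = 0.30
I − A =
  [   0.75    -0.10]
  [  -0.15     0.70]
det(I−A) = (0.75)(0.70) − (-0.10)(-0.15) = 0.5100
adj(I−A) = [[0.70, 0.10], [0.15, 0.75]]
(I − A)⁻¹ = adj(I−A) / det(I−A) ≈
  [   1.3725     0.1961]
  [   0.2941     1.4706]
First solve x = (I − A)⁻¹ d = adj(I−A)·d / det(I−A); in particular x_1 = (0.70·100 + 0.10·400) / 0.5100 = 110.00 / 0.5100 ≈ 215.686.
Intermediate flow from 2 to 1: z_21 = a_21 · x_1 = 0.15 × 110.00 / 0.5100 = 16.50 / 0.5100 ≈ 32.4.

z_21 = 32.4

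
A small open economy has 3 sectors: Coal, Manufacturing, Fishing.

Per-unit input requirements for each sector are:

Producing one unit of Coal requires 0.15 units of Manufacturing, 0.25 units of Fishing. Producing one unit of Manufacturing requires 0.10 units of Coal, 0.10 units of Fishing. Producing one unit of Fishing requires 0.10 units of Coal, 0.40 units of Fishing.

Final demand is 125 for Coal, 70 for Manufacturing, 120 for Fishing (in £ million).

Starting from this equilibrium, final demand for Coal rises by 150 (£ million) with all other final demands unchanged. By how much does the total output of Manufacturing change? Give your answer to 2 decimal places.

Δx_M = 23.91

I − A =
  [   1.00    -0.10    -0.10]
  [  -0.15     1.00     0.00]
  [  -0.25    -0.10     0.60]
Cofactors of I−A, C_ij = (−1)^(i+j)·(minor ij) (rows/columns in the sector order above):
  C_11 = (1.00)(0.60) − (0.00)(-0.10) = 0.6000
  C_12 = −[(-0.15)(0.60) − (0.00)(-0.25)] = 0.0900
  C_13 = (-0.15)(-0.10) − (1.00)(-0.25) = 0.2650
  C_21 = −[(-0.10)(0.60) − (-0.10)(-0.10)] = 0.0700
  C_22 = (1.00)(0.60) − (-0.10)(-0.25) = 0.5750
  C_23 = −[(1.00)(-0.10) − (-0.10)(-0.25)] = 0.1250
  C_31 = (-0.10)(0.00) − (-0.10)(1.00) = 0.1000
  C_32 = −[(1.00)(0.00) − (-0.10)(-0.15)] = 0.0150
  C_33 = (1.00)(1.00) − (-0.10)(-0.15) = 0.9850
det(I−A) = Σ_j (I−A)_1j·C_1j = (1.00)(0.6000) + (-0.10)(0.0900) + (-0.10)(0.2650) = 0.5645
adj(I−A) = Cᵀ =
  [ 0.6000   0.0700   0.1000]
  [ 0.0900   0.5750   0.0150]
  [ 0.2650   0.1250   0.9850]
(I − A)⁻¹ = adj(I−A) / det(I−A) ≈
  [   1.0629     0.1240     0.1771]
  [   0.1594     1.0186     0.0266]
  [   0.4694     0.2214     1.7449]
Δx = (I − A)⁻¹ Δd with Δd having +150 in the Coal component and 0 elsewhere.
So Δx_M = L_MC · (+150), where L_MC = adj(I−A)_MC / det(I−A) = 0.0900 / 0.5645.
Δx_M = 0.0900 × (+150) / 0.5645 = 13.50 / 0.5645 ≈ 23.91.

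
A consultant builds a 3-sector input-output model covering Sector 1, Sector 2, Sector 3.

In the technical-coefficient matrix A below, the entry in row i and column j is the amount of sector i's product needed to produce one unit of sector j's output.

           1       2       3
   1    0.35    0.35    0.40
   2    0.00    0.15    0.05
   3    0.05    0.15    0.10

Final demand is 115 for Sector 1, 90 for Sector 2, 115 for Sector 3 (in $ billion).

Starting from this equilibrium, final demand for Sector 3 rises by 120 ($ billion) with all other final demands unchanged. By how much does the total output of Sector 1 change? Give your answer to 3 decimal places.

Δx_1 = 90.411

I − A =
  [   0.65    -0.35    -0.40]
  [   0.00     0.85    -0.05]
  [  -0.05    -0.15     0.90]
Cofactors of I−A, C_ij = (−1)^(i+j)·(minor ij) (rows/columns in the sector order above):
  C_11 = (0.85)(0.90) − (-0.05)(-0.15) = 0.7575
  C_12 = −[(0.00)(0.90) − (-0.05)(-0.05)] = 0.0025
  C_13 = (0.00)(-0.15) − (0.85)(-0.05) = 0.0425
  C_21 = −[(-0.35)(0.90) − (-0.40)(-0.15)] = 0.3750
  C_22 = (0.65)(0.90) − (-0.40)(-0.05) = 0.5650
  C_23 = −[(0.65)(-0.15) − (-0.35)(-0.05)] = 0.1150
  C_31 = (-0.35)(-0.05) − (-0.40)(0.85) = 0.3575
  C_32 = −[(0.65)(-0.05) − (-0.40)(0.00)] = 0.0325
  C_33 = (0.65)(0.85) − (-0.35)(0.00) = 0.5525
det(I−A) = Σ_j (I−A)_1j·C_1j = (0.65)(0.7575) + (-0.35)(0.0025) + (-0.40)(0.0425) = 0.4745
adj(I−A) = Cᵀ =
  [ 0.7575   0.3750   0.3575]
  [ 0.0025   0.5650   0.0325]
  [ 0.0425   0.1150   0.5525]
(I − A)⁻¹ = adj(I−A) / det(I−A) ≈
  [   1.5964     0.7903     0.7534]
  [   0.0053     1.1907     0.0685]
  [   0.0896     0.2424     1.1644]
Δx = (I − A)⁻¹ Δd with Δd having +120 in the Sector 3 component and 0 elsewhere.
So Δx_1 = L_13 · (+120), where L_13 = adj(I−A)_13 / det(I−A) = 0.3575 / 0.4745.
Δx_1 = 0.3575 × (+120) / 0.4745 = 42.90 / 0.4745 ≈ 90.411.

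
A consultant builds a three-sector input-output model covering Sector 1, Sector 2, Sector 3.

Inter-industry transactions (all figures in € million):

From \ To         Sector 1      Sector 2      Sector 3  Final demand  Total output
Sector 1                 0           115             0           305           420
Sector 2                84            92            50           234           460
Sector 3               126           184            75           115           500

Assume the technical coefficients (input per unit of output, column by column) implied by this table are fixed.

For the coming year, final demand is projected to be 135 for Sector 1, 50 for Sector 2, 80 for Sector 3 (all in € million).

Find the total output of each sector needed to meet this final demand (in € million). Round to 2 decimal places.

x_1 = 167.84, x_2 = 131.36, x_3 = 215.17

Technical coefficients a_ij = z_ij / X_j:
  a_11 = 0/420 = 0.00, a_21 = 84/420 = 0.20, a_31 = 126/420 = 0.30
  a_12 = 115/460 = 0.25, a_22 = 92/460 = 0.20, a_32 = 184/460 = 0.40
  a_13 = 0/500 = 0.00, a_23 = 50/500 = 0.10, a_33 = 75/500 = 0.15
I − A =
  [   1.00    -0.25     0.00]
  [  -0.20     0.80    -0.10]
  [  -0.30    -0.40     0.85]
Cofactors of I−A, C_ij = (−1)^(i+j)·(minor ij) (rows/columns in the sector order above):
  C_11 = (0.80)(0.85) − (-0.10)(-0.40) = 0.6400
  C_12 = −[(-0.20)(0.85) − (-0.10)(-0.30)] = 0.2000
  C_13 = (-0.20)(-0.40) − (0.80)(-0.30) = 0.3200
  C_21 = −[(-0.25)(0.85) − (0.00)(-0.40)] = 0.2125
  C_22 = (1.00)(0.85) − (0.00)(-0.30) = 0.8500
  C_23 = −[(1.00)(-0.40) − (-0.25)(-0.30)] = 0.4750
  C_31 = (-0.25)(-0.10) − (0.00)(0.80) = 0.0250
  C_32 = −[(1.00)(-0.10) − (0.00)(-0.20)] = 0.1000
  C_33 = (1.00)(0.80) − (-0.25)(-0.20) = 0.7500
det(I−A) = Σ_j (I−A)_1j·C_1j = (1.00)(0.6400) + (-0.25)(0.2000) + (0.00)(0.3200) = 0.5900
adj(I−A) = Cᵀ =
  [ 0.6400   0.2125   0.0250]
  [ 0.2000   0.8500   0.1000]
  [ 0.3200   0.4750   0.7500]
(I − A)⁻¹ = adj(I−A) / det(I−A) ≈
  [   1.0847     0.3602     0.0424]
  [   0.3390     1.4407     0.1695]
  [   0.5424     0.8051     1.2712]
x = (I − A)⁻¹ d = adj(I−A)·d / det(I−A), with det(I−A) = 0.5900:
  x_1 = (0.6400·135 + 0.2125·50 + 0.0250·80) / 0.5900 = 99.025 / 0.5900 ≈ 167.84
  x_2 = (0.2000·135 + 0.8500·50 + 0.1000·80) / 0.5900 = 77.50 / 0.5900 ≈ 131.36
  x_3 = (0.3200·135 + 0.4750·50 + 0.7500·80) / 0.5900 = 126.95 / 0.5900 ≈ 215.17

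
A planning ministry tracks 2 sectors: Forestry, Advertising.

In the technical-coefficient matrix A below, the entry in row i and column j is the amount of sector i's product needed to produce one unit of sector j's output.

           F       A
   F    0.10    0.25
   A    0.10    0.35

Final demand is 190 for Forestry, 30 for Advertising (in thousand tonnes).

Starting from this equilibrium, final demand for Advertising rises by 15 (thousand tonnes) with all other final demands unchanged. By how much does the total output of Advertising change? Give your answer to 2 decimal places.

Δx_A = 24.11

I − A =
  [   0.90    -0.25]
  [  -0.10     0.65]
det(I−A) = (0.90)(0.65) − (-0.25)(-0.10) = 0.5600
adj(I−A) = [[0.65, 0.25], [0.10, 0.90]]
(I − A)⁻¹ = adj(I−A) / det(I−A) ≈
  [   1.1607     0.4464]
  [   0.1786     1.6071]
Δx = (I − A)⁻¹ Δd with Δd having +15 in the Advertising component and 0 elsewhere.
So Δx_A = L_AA · (+15), where L_AA = adj(I−A)_AA / det(I−A) = 0.90 / 0.5600.
Δx_A = 0.90 × (+15) / 0.5600 = 13.50 / 0.5600 ≈ 24.11.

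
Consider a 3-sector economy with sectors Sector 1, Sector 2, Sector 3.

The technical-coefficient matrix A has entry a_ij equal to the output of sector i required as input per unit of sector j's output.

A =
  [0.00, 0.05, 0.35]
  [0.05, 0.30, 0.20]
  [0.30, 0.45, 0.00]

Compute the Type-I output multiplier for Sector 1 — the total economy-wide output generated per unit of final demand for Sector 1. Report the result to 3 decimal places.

I − A =
  [   1.00    -0.05    -0.35]
  [  -0.05     0.70    -0.20]
  [  -0.30    -0.45     1.00]
Cofactors of I−A, C_ij = (−1)^(i+j)·(minor ij) (rows/columns in the sector order above):
  C_11 = (0.70)(1.00) − (-0.20)(-0.45) = 0.6100
  C_12 = −[(-0.05)(1.00) − (-0.20)(-0.30)] = 0.1100
  C_13 = (-0.05)(-0.45) − (0.70)(-0.30) = 0.2325
  C_21 = −[(-0.05)(1.00) − (-0.35)(-0.45)] = 0.2075
  C_22 = (1.00)(1.00) − (-0.35)(-0.30) = 0.8950
  C_23 = −[(1.00)(-0.45) − (-0.05)(-0.30)] = 0.4650
  C_31 = (-0.05)(-0.20) − (-0.35)(0.70) = 0.2550
  C_32 = −[(1.00)(-0.20) − (-0.35)(-0.05)] = 0.2175
  C_33 = (1.00)(0.70) − (-0.05)(-0.05) = 0.6975
det(I−A) = Σ_j (I−A)_1j·C_1j = (1.00)(0.6100) + (-0.05)(0.1100) + (-0.35)(0.2325) = 0.523125
adj(I−A) = Cᵀ =
  [ 0.6100   0.2075   0.2550]
  [ 0.1100   0.8950   0.2175]
  [ 0.2325   0.4650   0.6975]
(I − A)⁻¹ = adj(I−A) / det(I−A) ≈
  [   1.1661     0.3967     0.4875]
  [   0.2103     1.7109     0.4158]
  [   0.4444     0.8889     1.3333]
The output multiplier for sector j is the column-j sum of the Leontief inverse (I − A)⁻¹ = adj(I−A) / det(I−A).
Column 1 of adj(I−A): (0.6100, 0.1100, 0.2325); det(I−A) = 0.523125.
m_1 = (0.6100 + 0.1100 + 0.2325) / 0.523125 = 0.9525 / 0.523125 ≈ 1.821.

m_1 = 1.821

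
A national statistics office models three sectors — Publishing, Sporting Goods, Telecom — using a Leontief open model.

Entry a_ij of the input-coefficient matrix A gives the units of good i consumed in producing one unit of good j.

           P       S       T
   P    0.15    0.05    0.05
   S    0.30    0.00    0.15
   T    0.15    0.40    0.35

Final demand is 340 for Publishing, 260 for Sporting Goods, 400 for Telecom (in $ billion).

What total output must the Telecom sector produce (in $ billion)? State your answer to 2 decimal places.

I − A =
  [   0.85    -0.05    -0.05]
  [  -0.30     1.00    -0.15]
  [  -0.15    -0.40     0.65]
Cofactors of I−A, C_ij = (−1)^(i+j)·(minor ij) (rows/columns in the sector order above):
  C_11 = (1.00)(0.65) − (-0.15)(-0.40) = 0.5900
  C_12 = −[(-0.30)(0.65) − (-0.15)(-0.15)] = 0.2175
  C_13 = (-0.30)(-0.40) − (1.00)(-0.15) = 0.2700
  C_21 = −[(-0.05)(0.65) − (-0.05)(-0.40)] = 0.0525
  C_22 = (0.85)(0.65) − (-0.05)(-0.15) = 0.5450
  C_23 = −[(0.85)(-0.40) − (-0.05)(-0.15)] = 0.3475
  C_31 = (-0.05)(-0.15) − (-0.05)(1.00) = 0.0575
  C_32 = −[(0.85)(-0.15) − (-0.05)(-0.30)] = 0.1425
  C_33 = (0.85)(1.00) − (-0.05)(-0.30) = 0.8350
det(I−A) = Σ_j (I−A)_1j·C_1j = (0.85)(0.5900) + (-0.05)(0.2175) + (-0.05)(0.2700) = 0.477125
adj(I−A) = Cᵀ =
  [ 0.5900   0.0525   0.0575]
  [ 0.2175   0.5450   0.1425]
  [ 0.2700   0.3475   0.8350]
(I − A)⁻¹ = adj(I−A) / det(I−A) ≈
  [   1.2366     0.1100     0.1205]
  [   0.4559     1.1423     0.2987]
  [   0.5659     0.7283     1.7501]
x = (I − A)⁻¹ d = adj(I−A)·d / det(I−A), with det(I−A) = 0.477125:
  x_P = (0.5900·340 + 0.0525·260 + 0.0575·400) / 0.477125 = 237.25 / 0.477125 ≈ 497.25
  x_S = (0.2175·340 + 0.5450·260 + 0.1425·400) / 0.477125 = 272.65 / 0.477125 ≈ 571.44
  x_T = (0.2700·340 + 0.3475·260 + 0.8350·400) / 0.477125 = 516.15 / 0.477125 ≈ 1081.79

x_T = 1081.79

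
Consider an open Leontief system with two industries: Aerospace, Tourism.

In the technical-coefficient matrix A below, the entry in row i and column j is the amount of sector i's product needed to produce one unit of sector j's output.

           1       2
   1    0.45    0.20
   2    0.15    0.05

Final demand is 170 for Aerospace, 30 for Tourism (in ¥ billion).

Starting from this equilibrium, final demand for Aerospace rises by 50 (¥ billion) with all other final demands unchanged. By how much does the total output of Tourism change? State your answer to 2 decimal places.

I − A =
  [   0.55    -0.20]
  [  -0.15     0.95]
det(I−A) = (0.55)(0.95) − (-0.20)(-0.15) = 0.4925
adj(I−A) = [[0.95, 0.20], [0.15, 0.55]]
(I − A)⁻¹ = adj(I−A) / det(I−A) ≈
  [   1.9289     0.4061]
  [   0.3046     1.1168]
Δx = (I − A)⁻¹ Δd with Δd having +50 in the Aerospace component and 0 elsewhere.
So Δx_2 = L_21 · (+50), where L_21 = adj(I−A)_21 / det(I−A) = 0.15 / 0.4925.
Δx_2 = 0.15 × (+50) / 0.4925 = 7.50 / 0.4925 ≈ 15.23.

Δx_2 = 15.23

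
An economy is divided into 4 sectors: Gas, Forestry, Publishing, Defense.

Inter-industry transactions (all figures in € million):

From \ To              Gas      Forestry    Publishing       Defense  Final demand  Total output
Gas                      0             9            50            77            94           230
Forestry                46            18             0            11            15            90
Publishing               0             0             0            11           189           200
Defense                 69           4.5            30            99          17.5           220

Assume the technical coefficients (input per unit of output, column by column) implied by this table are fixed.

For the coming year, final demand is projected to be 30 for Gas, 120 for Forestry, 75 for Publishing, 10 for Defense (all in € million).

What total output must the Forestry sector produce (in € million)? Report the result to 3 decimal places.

x_2 = 184.685

Technical coefficients a_ij = z_ij / X_j:
  a_11 = 0/230 = 0.00, a_21 = 46/230 = 0.20, a_31 = 0/230 = 0.00, a_41 = 69/230 = 0.30
  a_12 = 9/90 = 0.10, a_22 = 18/90 = 0.20, a_32 = 0/90 = 0.00, a_42 = 4.5/90 = 0.05
  a_13 = 50/200 = 0.25, a_23 = 0/200 = 0.00, a_33 = 0/200 = 0.00, a_43 = 30/200 = 0.15
  a_14 = 77/220 = 0.35, a_24 = 11/220 = 0.05, a_34 = 11/220 = 0.05, a_44 = 99/220 = 0.45
I − A =
  [   1.00    -0.10    -0.25    -0.35]
  [  -0.20     0.80     0.00    -0.05]
  [   0.00     0.00     1.00    -0.05]
  [  -0.30    -0.05    -0.15     0.55]
Compute the cofactors C_ij = (−1)^(i+j)·(3×3 minor ij) of I−A; the adjugate is their transpose:
adj(I−A) = Cᵀ =
  [ 0.431500   0.072375   0.152125   0.295000]
  [ 0.123500   0.433750   0.049250   0.122500]
  [ 0.012500   0.004000   0.337500   0.039000]
  [ 0.250000   0.080000   0.179500   0.780000]
det(I−A) = Σ_j (I−A)_1j·C_1j = (1.00)(0.431500) + (-0.10)(0.123500) + (-0.25)(0.012500) + (-0.35)(0.250000) = 0.328525
(I − A)⁻¹ = adj(I−A) / det(I−A) ≈
  [   1.3134     0.2203     0.4631     0.8980]
  [   0.3759     1.3203     0.1499     0.3729]
  [   0.0380     0.0122     1.0273     0.1187]
  [   0.7610     0.2435     0.5464     2.3742]
x = (I − A)⁻¹ d = adj(I−A)·d / det(I−A), with det(I−A) = 0.328525:
  x_1 = (0.431500·30 + 0.072375·120 + 0.152125·75 + 0.295000·10) / 0.328525 = 35.989375 / 0.328525 ≈ 109.548
  x_2 = (0.123500·30 + 0.433750·120 + 0.049250·75 + 0.122500·10) / 0.328525 = 60.67375 / 0.328525 ≈ 184.685
  x_3 = (0.012500·30 + 0.004000·120 + 0.337500·75 + 0.039000·10) / 0.328525 = 26.5575 / 0.328525 ≈ 80.839
  x_4 = (0.250000·30 + 0.080000·120 + 0.179500·75 + 0.780000·10) / 0.328525 = 38.3625 / 0.328525 ≈ 116.772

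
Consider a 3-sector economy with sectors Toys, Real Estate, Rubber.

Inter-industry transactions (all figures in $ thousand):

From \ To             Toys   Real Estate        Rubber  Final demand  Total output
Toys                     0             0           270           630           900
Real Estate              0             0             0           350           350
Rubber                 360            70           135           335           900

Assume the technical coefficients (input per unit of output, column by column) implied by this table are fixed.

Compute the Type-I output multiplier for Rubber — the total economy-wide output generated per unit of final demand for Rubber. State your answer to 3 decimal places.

Technical coefficients a_ij = z_ij / X_j:
  a_11 = 0/900 = 0.00, a_21 = 0/900 = 0.00, a_31 = 360/900 = 0.40
  a_12 = 0/350 = 0.00, a_22 = 0/350 = 0.00, a_32 = 70/350 = 0.20
  a_13 = 270/900 = 0.30, a_23 = 0/900 = 0.00, a_33 = 135/900 = 0.15
I − A =
  [   1.00     0.00    -0.30]
  [   0.00     1.00     0.00]
  [  -0.40    -0.20     0.85]
Cofactors of I−A, C_ij = (−1)^(i+j)·(minor ij) (rows/columns in the sector order above):
  C_11 = (1.00)(0.85) − (0.00)(-0.20) = 0.8500
  C_12 = −[(0.00)(0.85) − (0.00)(-0.40)] = 0.0000
  C_13 = (0.00)(-0.20) − (1.00)(-0.40) = 0.4000
  C_21 = −[(0.00)(0.85) − (-0.30)(-0.20)] = 0.0600
  C_22 = (1.00)(0.85) − (-0.30)(-0.40) = 0.7300
  C_23 = −[(1.00)(-0.20) − (0.00)(-0.40)] = 0.2000
  C_31 = (0.00)(0.00) − (-0.30)(1.00) = 0.3000
  C_32 = −[(1.00)(0.00) − (-0.30)(0.00)] = 0.0000
  C_33 = (1.00)(1.00) − (0.00)(0.00) = 1.0000
det(I−A) = Σ_j (I−A)_1j·C_1j = (1.00)(0.8500) + (0.00)(0.0000) + (-0.30)(0.4000) = 0.7300
adj(I−A) = Cᵀ =
  [ 0.8500   0.0600   0.3000]
  [ 0.0000   0.7300   0.0000]
  [ 0.4000   0.2000   1.0000]
(I − A)⁻¹ = adj(I−A) / det(I−A) ≈
  [   1.1644     0.0822     0.4110]
  [   0.0000     1.0000     0.0000]
  [   0.5479     0.2740     1.3699]
The output multiplier for sector j is the column-j sum of the Leontief inverse (I − A)⁻¹ = adj(I−A) / det(I−A).
Column 3 of adj(I−A): (0.3000, 0.0000, 1.0000); det(I−A) = 0.7300.
m_3 = (0.3000 + 0.0000 + 1.0000) / 0.7300 = 1.30 / 0.7300 ≈ 1.781.

m_3 = 1.781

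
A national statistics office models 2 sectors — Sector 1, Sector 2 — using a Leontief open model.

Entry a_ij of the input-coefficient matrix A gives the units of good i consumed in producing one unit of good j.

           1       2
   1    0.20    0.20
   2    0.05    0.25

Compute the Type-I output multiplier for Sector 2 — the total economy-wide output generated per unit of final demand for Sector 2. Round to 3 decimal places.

m_2 = 1.695

I − A =
  [   0.80    -0.20]
  [  -0.05     0.75]
det(I−A) = (0.80)(0.75) − (-0.20)(-0.05) = 0.5900
adj(I−A) = [[0.75, 0.20], [0.05, 0.80]]
(I − A)⁻¹ = adj(I−A) / det(I−A) ≈
  [   1.2712     0.3390]
  [   0.0847     1.3559]
The output multiplier for sector j is the column-j sum of the Leontief inverse (I − A)⁻¹ = adj(I−A) / det(I−A).
Column 2 of adj(I−A): (0.20, 0.80); det(I−A) = 0.5900.
m_2 = (0.20 + 0.80) / 0.5900 = 1.00 / 0.5900 ≈ 1.695.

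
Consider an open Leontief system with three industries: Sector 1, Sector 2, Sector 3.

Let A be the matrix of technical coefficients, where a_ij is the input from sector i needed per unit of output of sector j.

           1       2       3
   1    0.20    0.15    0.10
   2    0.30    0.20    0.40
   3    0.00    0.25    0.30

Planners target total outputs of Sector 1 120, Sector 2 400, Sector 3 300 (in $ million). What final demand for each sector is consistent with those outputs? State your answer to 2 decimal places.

d_1 = 6.00, d_2 = 164.00, d_3 = 110.00

I − A =
  [   0.80    -0.15    -0.10]
  [  -0.30     0.80    -0.40]
  [   0.00    -0.25     0.70]
d = (I − A) x:
  d_1 = (+0.80)·120 + (-0.15)·400 + (-0.10)·300 = 6.00
  d_2 = (-0.30)·120 + (+0.80)·400 + (-0.40)·300 = 164.00
  d_3 = (+0.00)·120 + (-0.25)·400 + (+0.70)·300 = 110.00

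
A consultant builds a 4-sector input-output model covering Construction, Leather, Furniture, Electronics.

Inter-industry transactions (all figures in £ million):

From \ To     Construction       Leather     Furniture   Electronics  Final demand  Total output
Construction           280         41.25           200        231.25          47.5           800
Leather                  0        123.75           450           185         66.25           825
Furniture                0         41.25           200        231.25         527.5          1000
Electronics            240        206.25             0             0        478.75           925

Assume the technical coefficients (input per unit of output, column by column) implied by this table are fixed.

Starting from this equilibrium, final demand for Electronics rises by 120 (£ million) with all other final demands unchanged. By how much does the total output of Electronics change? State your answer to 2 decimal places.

Technical coefficients a_ij = z_ij / X_j:
  a_CC = 280/800 = 0.35, a_LC = 0/800 = 0.00, a_FC = 0/800 = 0.00, a_EC = 240/800 = 0.30
  a_CL = 41.25/825 = 0.05, a_LL = 123.75/825 = 0.15, a_FL = 41.25/825 = 0.05, a_EL = 206.25/825 = 0.25
  a_CF = 200/1000 = 0.20, a_LF = 450/1000 = 0.45, a_FF = 200/1000 = 0.20, a_EF = 0/1000 = 0.00
  a_CE = 231.25/925 = 0.25, a_LE = 185/925 = 0.20, a_FE = 231.25/925 = 0.25, a_EE = 0/925 = 0.00
I − A =
  [   0.65    -0.05    -0.20    -0.25]
  [   0.00     0.85    -0.45    -0.20]
  [   0.00    -0.05     0.80    -0.25]
  [  -0.30    -0.25     0.00     1.00]
Compute the cofactors C_ij = (−1)^(i+j)·(3×3 minor ij) of I−A; the adjugate is their transpose:
adj(I−A) = Cᵀ =
  [ 0.589375   0.112500   0.210625   0.222500]
  [ 0.081750   0.445000   0.270750   0.177125]
  [ 0.066750   0.073125   0.453250   0.144625]
  [ 0.197250   0.145000   0.130875   0.427375]
det(I−A) = Σ_j (I−A)_1j·C_1j = (0.65)(0.589375) + (-0.05)(0.081750) + (-0.20)(0.066750) + (-0.25)(0.197250) = 0.31634375
(I − A)⁻¹ = adj(I−A) / det(I−A) ≈
  [   1.8631     0.3556     0.6658     0.7033]
  [   0.2584     1.4067     0.8559     0.5599]
  [   0.2110     0.2312     1.4328     0.4572]
  [   0.6235     0.4584     0.4137     1.3510]
Δx = (I − A)⁻¹ Δd with Δd having +120 in the Electronics component and 0 elsewhere.
So Δx_E = L_EE · (+120), where L_EE = adj(I−A)_EE / det(I−A) = 0.427375 / 0.31634375.
Δx_E = 0.427375 × (+120) / 0.31634375 = 51.285 / 0.31634375 ≈ 162.12.

Δx_E = 162.12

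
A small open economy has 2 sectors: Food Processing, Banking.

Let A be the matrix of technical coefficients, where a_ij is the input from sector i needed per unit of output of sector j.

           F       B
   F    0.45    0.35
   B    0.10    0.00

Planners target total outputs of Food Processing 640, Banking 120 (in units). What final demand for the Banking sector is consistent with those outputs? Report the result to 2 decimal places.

d_B = 56.00

I − A =
  [   0.55    -0.35]
  [  -0.10     1.00]
d = (I − A) x:
  d_F = (+0.55)·640 + (-0.35)·120 = 310.00
  d_B = (-0.10)·640 + (+1.00)·120 = 56.00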